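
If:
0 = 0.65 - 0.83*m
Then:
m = 0.78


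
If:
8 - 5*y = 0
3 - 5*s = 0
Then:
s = 3/5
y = 8/5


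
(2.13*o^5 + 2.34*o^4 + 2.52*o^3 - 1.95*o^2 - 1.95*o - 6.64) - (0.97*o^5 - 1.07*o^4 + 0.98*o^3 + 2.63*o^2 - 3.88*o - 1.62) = 1.16*o^5 + 3.41*o^4 + 1.54*o^3 - 4.58*o^2 + 1.93*o - 5.02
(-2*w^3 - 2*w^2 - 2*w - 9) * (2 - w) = 2*w^4 - 2*w^3 - 2*w^2 + 5*w - 18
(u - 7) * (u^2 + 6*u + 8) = u^3 - u^2 - 34*u - 56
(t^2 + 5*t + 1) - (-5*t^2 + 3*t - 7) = 6*t^2 + 2*t + 8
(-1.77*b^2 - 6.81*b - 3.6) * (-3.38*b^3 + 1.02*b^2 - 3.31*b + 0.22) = 5.9826*b^5 + 21.2124*b^4 + 11.0805*b^3 + 18.4797*b^2 + 10.4178*b - 0.792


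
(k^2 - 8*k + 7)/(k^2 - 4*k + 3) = (k - 7)/(k - 3)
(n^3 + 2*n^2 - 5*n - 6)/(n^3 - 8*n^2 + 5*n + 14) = (n + 3)/(n - 7)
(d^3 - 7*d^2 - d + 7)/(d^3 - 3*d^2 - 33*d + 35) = (d + 1)/(d + 5)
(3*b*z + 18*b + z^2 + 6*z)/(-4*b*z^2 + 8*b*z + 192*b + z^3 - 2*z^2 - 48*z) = (3*b + z)/(-4*b*z + 32*b + z^2 - 8*z)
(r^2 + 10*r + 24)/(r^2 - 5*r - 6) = (r^2 + 10*r + 24)/(r^2 - 5*r - 6)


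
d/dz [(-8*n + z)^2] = -16*n + 2*z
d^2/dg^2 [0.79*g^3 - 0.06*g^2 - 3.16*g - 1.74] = 4.74*g - 0.12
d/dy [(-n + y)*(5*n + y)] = 4*n + 2*y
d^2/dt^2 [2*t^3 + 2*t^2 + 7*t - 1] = 12*t + 4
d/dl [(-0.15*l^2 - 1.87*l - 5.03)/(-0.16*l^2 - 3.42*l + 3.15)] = (0.2138*l^2 - 2.5546*l - 23.0931)/(0.0256*l^4 + 1.0944*l^3 + 10.6884*l^2 - 21.546*l + 9.9225)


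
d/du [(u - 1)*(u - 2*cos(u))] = u + (u - 1)*(2*sin(u) + 1) - 2*cos(u)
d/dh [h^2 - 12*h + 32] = 2*h - 12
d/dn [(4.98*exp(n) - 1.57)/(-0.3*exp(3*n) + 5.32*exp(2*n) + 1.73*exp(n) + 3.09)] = (2.988*exp(3*n) - 27.9066*exp(2*n) + 16.7048*exp(n) + 18.1043)*exp(n)/(0.09*exp(6*n) - 3.192*exp(5*n) + 27.2644*exp(4*n) + 16.5532*exp(3*n) + 35.8705*exp(2*n) + 10.6914*exp(n) + 9.5481)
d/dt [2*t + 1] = 2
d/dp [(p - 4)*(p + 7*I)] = 2*p - 4 + 7*I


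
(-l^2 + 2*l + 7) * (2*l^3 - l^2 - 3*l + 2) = -2*l^5 + 5*l^4 + 15*l^3 - 15*l^2 - 17*l + 14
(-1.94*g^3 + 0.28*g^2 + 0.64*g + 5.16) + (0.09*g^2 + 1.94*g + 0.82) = -1.94*g^3 + 0.37*g^2 + 2.58*g + 5.98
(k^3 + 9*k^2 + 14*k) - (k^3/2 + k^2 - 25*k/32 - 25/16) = k^3/2 + 8*k^2 + 473*k/32 + 25/16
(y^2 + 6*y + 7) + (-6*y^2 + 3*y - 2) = -5*y^2 + 9*y + 5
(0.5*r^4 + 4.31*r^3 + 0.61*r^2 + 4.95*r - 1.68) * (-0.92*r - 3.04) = -0.46*r^5 - 5.4852*r^4 - 13.6636*r^3 - 6.4084*r^2 - 13.5024*r + 5.1072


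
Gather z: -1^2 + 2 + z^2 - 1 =z^2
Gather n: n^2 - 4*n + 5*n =n^2 + n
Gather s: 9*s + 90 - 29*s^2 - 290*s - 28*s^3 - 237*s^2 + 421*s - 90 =-28*s^3 - 266*s^2 + 140*s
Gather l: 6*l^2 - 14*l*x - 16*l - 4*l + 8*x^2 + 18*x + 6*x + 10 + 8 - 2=6*l^2 + l*(-14*x - 20) + 8*x^2 + 24*x + 16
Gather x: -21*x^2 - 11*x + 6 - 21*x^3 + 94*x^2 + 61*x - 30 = -21*x^3 + 73*x^2 + 50*x - 24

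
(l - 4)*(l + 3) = l^2 - l - 12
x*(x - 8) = x^2 - 8*x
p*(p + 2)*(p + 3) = p^3 + 5*p^2 + 6*p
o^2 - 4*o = o*(o - 4)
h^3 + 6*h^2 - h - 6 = (h - 1)*(h + 1)*(h + 6)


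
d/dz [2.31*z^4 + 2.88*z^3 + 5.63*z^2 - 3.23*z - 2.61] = 9.24*z^3 + 8.64*z^2 + 11.26*z - 3.23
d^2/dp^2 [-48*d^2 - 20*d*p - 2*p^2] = -4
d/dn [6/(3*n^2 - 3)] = -4*n/(n^2 - 1)^2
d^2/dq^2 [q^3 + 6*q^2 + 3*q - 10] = 6*q + 12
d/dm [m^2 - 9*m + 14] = 2*m - 9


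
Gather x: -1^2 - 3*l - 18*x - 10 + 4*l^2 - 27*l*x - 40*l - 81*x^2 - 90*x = 4*l^2 - 43*l - 81*x^2 + x*(-27*l - 108) - 11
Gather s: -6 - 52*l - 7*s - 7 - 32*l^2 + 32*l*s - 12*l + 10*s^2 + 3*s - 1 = -32*l^2 - 64*l + 10*s^2 + s*(32*l - 4) - 14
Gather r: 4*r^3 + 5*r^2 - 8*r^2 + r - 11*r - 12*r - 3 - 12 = 4*r^3 - 3*r^2 - 22*r - 15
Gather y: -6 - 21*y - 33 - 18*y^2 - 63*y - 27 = -18*y^2 - 84*y - 66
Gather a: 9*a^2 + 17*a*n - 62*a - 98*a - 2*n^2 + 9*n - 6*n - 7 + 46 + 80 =9*a^2 + a*(17*n - 160) - 2*n^2 + 3*n + 119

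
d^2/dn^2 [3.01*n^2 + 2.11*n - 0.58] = 6.02000000000000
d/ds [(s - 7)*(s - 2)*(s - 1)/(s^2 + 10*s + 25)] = (s^3 + 15*s^2 - 123*s + 143)/(s^3 + 15*s^2 + 75*s + 125)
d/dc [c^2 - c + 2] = 2*c - 1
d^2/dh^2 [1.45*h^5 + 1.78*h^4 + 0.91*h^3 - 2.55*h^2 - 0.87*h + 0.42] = 29.0*h^3 + 21.36*h^2 + 5.46*h - 5.1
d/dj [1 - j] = -1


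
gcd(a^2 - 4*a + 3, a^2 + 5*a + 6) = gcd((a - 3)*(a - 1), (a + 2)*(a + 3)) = 1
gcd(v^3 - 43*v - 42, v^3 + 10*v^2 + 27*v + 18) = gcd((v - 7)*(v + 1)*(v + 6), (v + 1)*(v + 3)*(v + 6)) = v^2 + 7*v + 6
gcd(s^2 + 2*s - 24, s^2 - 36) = s + 6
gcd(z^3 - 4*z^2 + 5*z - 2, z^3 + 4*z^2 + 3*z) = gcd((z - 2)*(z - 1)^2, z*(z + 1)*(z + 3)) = 1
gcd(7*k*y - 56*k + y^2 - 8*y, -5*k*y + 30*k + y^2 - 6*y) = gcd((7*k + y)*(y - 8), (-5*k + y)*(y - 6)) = 1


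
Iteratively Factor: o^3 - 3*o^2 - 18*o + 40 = (o - 2)*(o^2 - o - 20) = (o - 2)*(o + 4)*(o - 5)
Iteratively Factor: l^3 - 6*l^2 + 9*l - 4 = (l - 1)*(l^2 - 5*l + 4) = (l - 4)*(l - 1)*(l - 1)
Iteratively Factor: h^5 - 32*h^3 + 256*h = (h - 4)*(h^4 + 4*h^3 - 16*h^2 - 64*h) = (h - 4)*(h + 4)*(h^3 - 16*h) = (h - 4)*(h + 4)^2*(h^2 - 4*h) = (h - 4)^2*(h + 4)^2*(h)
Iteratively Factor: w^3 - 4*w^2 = (w)*(w^2 - 4*w) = w*(w - 4)*(w)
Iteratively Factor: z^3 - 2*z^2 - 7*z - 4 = (z + 1)*(z^2 - 3*z - 4) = (z - 4)*(z + 1)*(z + 1)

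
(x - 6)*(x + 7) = x^2 + x - 42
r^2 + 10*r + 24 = (r + 4)*(r + 6)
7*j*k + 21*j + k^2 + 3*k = (7*j + k)*(k + 3)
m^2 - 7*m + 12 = (m - 4)*(m - 3)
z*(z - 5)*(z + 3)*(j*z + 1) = j*z^4 - 2*j*z^3 - 15*j*z^2 + z^3 - 2*z^2 - 15*z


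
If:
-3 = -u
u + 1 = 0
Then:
No Solution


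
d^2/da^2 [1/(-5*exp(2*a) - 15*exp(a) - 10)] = (-2*(2*exp(a) + 3)^2*exp(a) + (4*exp(a) + 3)*(exp(2*a) + 3*exp(a) + 2))*exp(a)/(5*(exp(2*a) + 3*exp(a) + 2)^3)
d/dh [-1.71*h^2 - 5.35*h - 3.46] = -3.42*h - 5.35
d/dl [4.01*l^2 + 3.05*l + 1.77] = 8.02*l + 3.05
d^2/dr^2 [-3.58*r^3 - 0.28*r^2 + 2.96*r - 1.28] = -21.48*r - 0.56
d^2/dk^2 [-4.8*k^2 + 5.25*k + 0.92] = -9.60000000000000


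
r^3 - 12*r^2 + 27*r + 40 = (r - 8)*(r - 5)*(r + 1)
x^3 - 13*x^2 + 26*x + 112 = (x - 8)*(x - 7)*(x + 2)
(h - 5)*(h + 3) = h^2 - 2*h - 15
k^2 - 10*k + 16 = (k - 8)*(k - 2)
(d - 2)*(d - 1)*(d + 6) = d^3 + 3*d^2 - 16*d + 12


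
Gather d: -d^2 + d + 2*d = -d^2 + 3*d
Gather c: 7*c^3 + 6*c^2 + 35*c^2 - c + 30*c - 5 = 7*c^3 + 41*c^2 + 29*c - 5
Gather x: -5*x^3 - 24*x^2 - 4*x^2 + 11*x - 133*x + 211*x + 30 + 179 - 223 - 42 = -5*x^3 - 28*x^2 + 89*x - 56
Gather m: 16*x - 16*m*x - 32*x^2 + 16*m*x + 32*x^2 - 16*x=0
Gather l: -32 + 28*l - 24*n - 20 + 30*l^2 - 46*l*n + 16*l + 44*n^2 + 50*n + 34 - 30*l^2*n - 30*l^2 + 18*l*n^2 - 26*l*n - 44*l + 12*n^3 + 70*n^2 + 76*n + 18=-30*l^2*n + l*(18*n^2 - 72*n) + 12*n^3 + 114*n^2 + 102*n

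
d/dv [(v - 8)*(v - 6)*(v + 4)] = 3*v^2 - 20*v - 8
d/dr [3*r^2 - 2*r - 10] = 6*r - 2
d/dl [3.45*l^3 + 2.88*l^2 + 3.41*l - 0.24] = 10.35*l^2 + 5.76*l + 3.41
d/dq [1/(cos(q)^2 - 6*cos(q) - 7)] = 2*(cos(q) - 3)*sin(q)/(sin(q)^2 + 6*cos(q) + 6)^2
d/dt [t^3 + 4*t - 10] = 3*t^2 + 4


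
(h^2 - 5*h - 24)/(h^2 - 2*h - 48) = (h + 3)/(h + 6)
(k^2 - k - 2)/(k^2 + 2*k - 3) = (k^2 - k - 2)/(k^2 + 2*k - 3)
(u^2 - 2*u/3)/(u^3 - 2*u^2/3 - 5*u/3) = (2 - 3*u)/(-3*u^2 + 2*u + 5)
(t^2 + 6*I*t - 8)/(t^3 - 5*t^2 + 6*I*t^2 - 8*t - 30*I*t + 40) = 1/(t - 5)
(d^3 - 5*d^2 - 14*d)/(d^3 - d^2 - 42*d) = (d + 2)/(d + 6)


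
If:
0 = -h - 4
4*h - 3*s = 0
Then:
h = -4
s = -16/3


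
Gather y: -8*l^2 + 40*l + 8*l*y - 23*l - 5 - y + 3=-8*l^2 + 17*l + y*(8*l - 1) - 2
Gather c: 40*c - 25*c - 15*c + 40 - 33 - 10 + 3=0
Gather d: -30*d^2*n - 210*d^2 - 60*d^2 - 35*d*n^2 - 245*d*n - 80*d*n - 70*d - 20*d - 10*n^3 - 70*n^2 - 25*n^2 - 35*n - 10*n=d^2*(-30*n - 270) + d*(-35*n^2 - 325*n - 90) - 10*n^3 - 95*n^2 - 45*n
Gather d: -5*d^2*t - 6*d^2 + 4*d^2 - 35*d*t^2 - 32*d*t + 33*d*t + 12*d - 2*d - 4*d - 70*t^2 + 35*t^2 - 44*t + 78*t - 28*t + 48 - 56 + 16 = d^2*(-5*t - 2) + d*(-35*t^2 + t + 6) - 35*t^2 + 6*t + 8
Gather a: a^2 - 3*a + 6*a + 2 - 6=a^2 + 3*a - 4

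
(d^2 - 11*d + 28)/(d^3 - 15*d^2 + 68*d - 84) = (d - 4)/(d^2 - 8*d + 12)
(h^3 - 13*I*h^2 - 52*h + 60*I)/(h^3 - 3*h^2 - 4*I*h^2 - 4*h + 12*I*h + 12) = (h^2 - 11*I*h - 30)/(h^2 - h*(3 + 2*I) + 6*I)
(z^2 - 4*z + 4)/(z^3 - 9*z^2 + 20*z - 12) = (z - 2)/(z^2 - 7*z + 6)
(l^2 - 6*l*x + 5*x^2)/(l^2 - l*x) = (l - 5*x)/l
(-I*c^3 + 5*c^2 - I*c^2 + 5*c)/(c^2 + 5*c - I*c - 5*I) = c*(-I*c^2 + c*(5 - I) + 5)/(c^2 + c*(5 - I) - 5*I)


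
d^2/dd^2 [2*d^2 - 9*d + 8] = 4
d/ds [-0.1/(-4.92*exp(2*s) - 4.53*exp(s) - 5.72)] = (-0.984*exp(s) - 0.453)*exp(s)/(4.92*exp(2*s) + 4.53*exp(s) + 5.72)^2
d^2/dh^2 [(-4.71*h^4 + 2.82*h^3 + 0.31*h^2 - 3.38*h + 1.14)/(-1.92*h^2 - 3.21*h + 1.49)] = (34.725888*h^6 + 174.172032*h^5 + 210.347658*h^4 - 405.948132*h^3 + 175.870656*h^2 - 21.703356*h + 0.939970000000006)/(7.077888*h^6 + 35.500032*h^5 + 42.873408*h^4 - 22.022847*h^3 - 33.271551*h^2 + 21.379563*h - 3.307949)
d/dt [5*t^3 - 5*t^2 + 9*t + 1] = 15*t^2 - 10*t + 9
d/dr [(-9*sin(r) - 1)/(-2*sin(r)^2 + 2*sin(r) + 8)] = (-2*sin(r) + 9*cos(r)^2 - 44)*cos(r)/(2*(sin(r) + cos(r)^2 + 3)^2)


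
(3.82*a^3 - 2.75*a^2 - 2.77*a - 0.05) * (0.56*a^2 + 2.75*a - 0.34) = 2.1392*a^5 + 8.965*a^4 - 10.4125*a^3 - 6.7105*a^2 + 0.8043*a + 0.017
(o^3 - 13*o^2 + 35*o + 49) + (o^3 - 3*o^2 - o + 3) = 2*o^3 - 16*o^2 + 34*o + 52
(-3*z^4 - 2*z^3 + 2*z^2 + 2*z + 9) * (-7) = 21*z^4 + 14*z^3 - 14*z^2 - 14*z - 63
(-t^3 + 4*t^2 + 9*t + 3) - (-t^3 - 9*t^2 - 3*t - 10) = 13*t^2 + 12*t + 13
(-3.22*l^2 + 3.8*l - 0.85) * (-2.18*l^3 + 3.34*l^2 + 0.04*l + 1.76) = 7.0196*l^5 - 19.0388*l^4 + 14.4162*l^3 - 8.3542*l^2 + 6.654*l - 1.496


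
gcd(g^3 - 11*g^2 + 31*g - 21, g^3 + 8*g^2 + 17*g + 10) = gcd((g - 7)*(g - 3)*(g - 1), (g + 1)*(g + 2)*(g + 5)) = 1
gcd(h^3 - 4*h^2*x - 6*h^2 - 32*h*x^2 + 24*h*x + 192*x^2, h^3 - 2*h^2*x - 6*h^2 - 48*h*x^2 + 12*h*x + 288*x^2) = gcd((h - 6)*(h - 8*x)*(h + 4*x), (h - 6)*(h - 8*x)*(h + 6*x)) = -h^2 + 8*h*x + 6*h - 48*x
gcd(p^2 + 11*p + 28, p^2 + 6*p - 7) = p + 7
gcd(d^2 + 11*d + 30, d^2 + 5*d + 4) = 1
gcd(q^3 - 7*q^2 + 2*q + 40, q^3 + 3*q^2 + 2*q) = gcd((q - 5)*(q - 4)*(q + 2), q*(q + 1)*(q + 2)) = q + 2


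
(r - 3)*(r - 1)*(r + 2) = r^3 - 2*r^2 - 5*r + 6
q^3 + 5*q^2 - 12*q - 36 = (q - 3)*(q + 2)*(q + 6)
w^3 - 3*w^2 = w^2*(w - 3)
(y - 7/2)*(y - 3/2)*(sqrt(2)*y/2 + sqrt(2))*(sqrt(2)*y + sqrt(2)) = y^4 - 2*y^3 - 31*y^2/4 + 23*y/4 + 21/2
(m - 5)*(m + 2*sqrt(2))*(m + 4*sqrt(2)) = m^3 - 5*m^2 + 6*sqrt(2)*m^2 - 30*sqrt(2)*m + 16*m - 80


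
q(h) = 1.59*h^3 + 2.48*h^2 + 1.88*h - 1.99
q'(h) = 4.77*h^2 + 4.96*h + 1.88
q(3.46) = 100.06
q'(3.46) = 76.15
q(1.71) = 16.43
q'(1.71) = 24.31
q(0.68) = 0.94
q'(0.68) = 7.46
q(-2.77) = -21.96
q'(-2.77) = 24.74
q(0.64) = 0.65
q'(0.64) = 7.01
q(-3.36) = -40.62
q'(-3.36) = 39.07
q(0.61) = 0.44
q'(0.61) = 6.68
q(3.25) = 84.90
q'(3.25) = 68.38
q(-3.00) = -28.24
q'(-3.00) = 29.93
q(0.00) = -1.99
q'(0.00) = 1.88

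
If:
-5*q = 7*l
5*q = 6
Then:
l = -6/7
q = 6/5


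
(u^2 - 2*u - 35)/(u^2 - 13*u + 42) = (u + 5)/(u - 6)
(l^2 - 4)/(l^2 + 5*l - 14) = (l + 2)/(l + 7)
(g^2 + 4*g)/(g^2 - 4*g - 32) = g/(g - 8)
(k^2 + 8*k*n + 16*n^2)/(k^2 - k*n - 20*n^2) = (k + 4*n)/(k - 5*n)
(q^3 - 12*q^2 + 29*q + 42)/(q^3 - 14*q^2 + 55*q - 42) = (q + 1)/(q - 1)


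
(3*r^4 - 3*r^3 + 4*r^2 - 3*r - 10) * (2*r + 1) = 6*r^5 - 3*r^4 + 5*r^3 - 2*r^2 - 23*r - 10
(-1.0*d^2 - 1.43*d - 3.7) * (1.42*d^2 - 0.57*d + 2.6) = -1.42*d^4 - 1.4606*d^3 - 7.0389*d^2 - 1.609*d - 9.62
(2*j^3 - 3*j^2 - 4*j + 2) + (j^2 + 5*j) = 2*j^3 - 2*j^2 + j + 2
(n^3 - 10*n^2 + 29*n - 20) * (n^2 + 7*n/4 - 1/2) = n^5 - 33*n^4/4 + 11*n^3 + 143*n^2/4 - 99*n/2 + 10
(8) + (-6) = 2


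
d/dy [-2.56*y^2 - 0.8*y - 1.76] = -5.12*y - 0.8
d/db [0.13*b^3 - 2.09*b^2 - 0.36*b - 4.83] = 0.39*b^2 - 4.18*b - 0.36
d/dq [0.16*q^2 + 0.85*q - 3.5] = 0.32*q + 0.85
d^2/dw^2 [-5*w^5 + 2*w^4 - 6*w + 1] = w^2*(24 - 100*w)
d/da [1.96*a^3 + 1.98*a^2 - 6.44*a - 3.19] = 5.88*a^2 + 3.96*a - 6.44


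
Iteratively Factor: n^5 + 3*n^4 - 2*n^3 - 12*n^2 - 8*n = (n + 2)*(n^4 + n^3 - 4*n^2 - 4*n) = n*(n + 2)*(n^3 + n^2 - 4*n - 4) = n*(n + 1)*(n + 2)*(n^2 - 4) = n*(n - 2)*(n + 1)*(n + 2)*(n + 2)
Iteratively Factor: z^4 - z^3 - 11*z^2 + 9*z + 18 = (z + 1)*(z^3 - 2*z^2 - 9*z + 18) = (z - 2)*(z + 1)*(z^2 - 9) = (z - 3)*(z - 2)*(z + 1)*(z + 3)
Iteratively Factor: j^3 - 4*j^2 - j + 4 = (j + 1)*(j^2 - 5*j + 4) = (j - 1)*(j + 1)*(j - 4)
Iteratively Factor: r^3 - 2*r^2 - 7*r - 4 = (r - 4)*(r^2 + 2*r + 1) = (r - 4)*(r + 1)*(r + 1)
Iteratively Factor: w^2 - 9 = (w + 3)*(w - 3)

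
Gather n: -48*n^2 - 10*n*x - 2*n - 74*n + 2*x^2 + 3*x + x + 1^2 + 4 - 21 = -48*n^2 + n*(-10*x - 76) + 2*x^2 + 4*x - 16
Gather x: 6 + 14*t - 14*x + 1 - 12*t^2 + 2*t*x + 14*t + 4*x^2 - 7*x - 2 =-12*t^2 + 28*t + 4*x^2 + x*(2*t - 21) + 5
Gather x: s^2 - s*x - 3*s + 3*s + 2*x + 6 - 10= s^2 + x*(2 - s) - 4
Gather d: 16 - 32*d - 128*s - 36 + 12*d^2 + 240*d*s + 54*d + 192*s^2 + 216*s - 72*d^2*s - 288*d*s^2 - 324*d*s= d^2*(12 - 72*s) + d*(-288*s^2 - 84*s + 22) + 192*s^2 + 88*s - 20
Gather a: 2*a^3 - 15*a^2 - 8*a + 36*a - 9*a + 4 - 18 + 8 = 2*a^3 - 15*a^2 + 19*a - 6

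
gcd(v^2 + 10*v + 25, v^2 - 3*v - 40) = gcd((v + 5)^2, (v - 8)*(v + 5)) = v + 5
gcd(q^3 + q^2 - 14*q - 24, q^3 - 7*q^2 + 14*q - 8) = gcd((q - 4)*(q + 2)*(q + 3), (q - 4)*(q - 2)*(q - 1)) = q - 4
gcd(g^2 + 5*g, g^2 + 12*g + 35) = g + 5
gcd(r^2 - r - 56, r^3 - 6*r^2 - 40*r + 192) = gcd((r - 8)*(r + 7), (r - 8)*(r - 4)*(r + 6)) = r - 8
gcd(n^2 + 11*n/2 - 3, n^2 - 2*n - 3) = 1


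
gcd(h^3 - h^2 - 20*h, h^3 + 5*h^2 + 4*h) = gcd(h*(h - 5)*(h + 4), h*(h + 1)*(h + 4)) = h^2 + 4*h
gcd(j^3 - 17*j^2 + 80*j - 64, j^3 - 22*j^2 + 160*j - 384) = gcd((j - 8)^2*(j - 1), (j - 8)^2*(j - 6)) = j^2 - 16*j + 64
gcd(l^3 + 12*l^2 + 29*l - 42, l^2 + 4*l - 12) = l + 6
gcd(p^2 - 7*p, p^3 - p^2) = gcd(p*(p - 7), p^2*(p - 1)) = p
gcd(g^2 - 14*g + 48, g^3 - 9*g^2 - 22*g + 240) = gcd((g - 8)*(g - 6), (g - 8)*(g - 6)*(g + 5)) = g^2 - 14*g + 48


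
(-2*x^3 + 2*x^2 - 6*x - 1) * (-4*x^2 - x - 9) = 8*x^5 - 6*x^4 + 40*x^3 - 8*x^2 + 55*x + 9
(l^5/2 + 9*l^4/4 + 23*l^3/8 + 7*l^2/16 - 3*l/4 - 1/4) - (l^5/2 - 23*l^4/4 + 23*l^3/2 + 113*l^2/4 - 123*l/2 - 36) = 8*l^4 - 69*l^3/8 - 445*l^2/16 + 243*l/4 + 143/4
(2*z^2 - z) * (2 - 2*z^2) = -4*z^4 + 2*z^3 + 4*z^2 - 2*z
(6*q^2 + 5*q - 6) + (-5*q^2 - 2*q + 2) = q^2 + 3*q - 4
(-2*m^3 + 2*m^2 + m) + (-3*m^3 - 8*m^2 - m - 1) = -5*m^3 - 6*m^2 - 1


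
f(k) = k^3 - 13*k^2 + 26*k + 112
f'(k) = 3*k^2 - 26*k + 26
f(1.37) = 125.79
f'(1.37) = -3.99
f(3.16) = 95.90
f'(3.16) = -26.20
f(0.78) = 124.85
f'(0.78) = 7.55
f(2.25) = 116.08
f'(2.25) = -17.31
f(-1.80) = 17.25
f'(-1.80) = 82.52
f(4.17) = 66.88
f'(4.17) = -30.25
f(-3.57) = -192.00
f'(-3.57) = 157.05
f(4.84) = 46.69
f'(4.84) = -29.56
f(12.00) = 280.00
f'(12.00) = 146.00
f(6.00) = 16.00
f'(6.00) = -22.00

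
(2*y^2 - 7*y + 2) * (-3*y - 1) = -6*y^3 + 19*y^2 + y - 2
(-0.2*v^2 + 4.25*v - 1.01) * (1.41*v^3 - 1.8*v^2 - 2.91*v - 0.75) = -0.282*v^5 + 6.3525*v^4 - 8.4921*v^3 - 10.3995*v^2 - 0.2484*v + 0.7575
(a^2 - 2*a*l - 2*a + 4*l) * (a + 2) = a^3 - 2*a^2*l - 4*a + 8*l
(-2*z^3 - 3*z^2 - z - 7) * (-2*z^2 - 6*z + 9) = 4*z^5 + 18*z^4 + 2*z^3 - 7*z^2 + 33*z - 63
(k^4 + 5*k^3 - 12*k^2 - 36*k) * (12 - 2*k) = -2*k^5 + 2*k^4 + 84*k^3 - 72*k^2 - 432*k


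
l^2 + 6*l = l*(l + 6)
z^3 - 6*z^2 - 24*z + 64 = (z - 8)*(z - 2)*(z + 4)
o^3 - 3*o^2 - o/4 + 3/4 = (o - 3)*(o - 1/2)*(o + 1/2)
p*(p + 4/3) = p^2 + 4*p/3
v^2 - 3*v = v*(v - 3)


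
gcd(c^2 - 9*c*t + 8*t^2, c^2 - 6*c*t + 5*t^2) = -c + t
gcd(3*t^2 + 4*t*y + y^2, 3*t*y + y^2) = 3*t + y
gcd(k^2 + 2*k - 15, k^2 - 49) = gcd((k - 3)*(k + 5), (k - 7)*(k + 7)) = 1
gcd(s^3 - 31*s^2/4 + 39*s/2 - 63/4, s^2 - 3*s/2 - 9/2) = s - 3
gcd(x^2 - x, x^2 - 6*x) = x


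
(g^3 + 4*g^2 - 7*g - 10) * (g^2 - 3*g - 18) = g^5 + g^4 - 37*g^3 - 61*g^2 + 156*g + 180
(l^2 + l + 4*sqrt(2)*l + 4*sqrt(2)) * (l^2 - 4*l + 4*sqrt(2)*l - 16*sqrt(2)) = l^4 - 3*l^3 + 8*sqrt(2)*l^3 - 24*sqrt(2)*l^2 + 28*l^2 - 96*l - 32*sqrt(2)*l - 128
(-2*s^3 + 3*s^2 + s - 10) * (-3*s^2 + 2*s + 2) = 6*s^5 - 13*s^4 - s^3 + 38*s^2 - 18*s - 20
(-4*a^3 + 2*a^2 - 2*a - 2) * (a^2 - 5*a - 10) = -4*a^5 + 22*a^4 + 28*a^3 - 12*a^2 + 30*a + 20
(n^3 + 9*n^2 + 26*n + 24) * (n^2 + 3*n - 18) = n^5 + 12*n^4 + 35*n^3 - 60*n^2 - 396*n - 432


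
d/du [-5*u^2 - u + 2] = -10*u - 1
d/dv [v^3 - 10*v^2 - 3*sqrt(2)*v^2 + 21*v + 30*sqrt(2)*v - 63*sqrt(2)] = 3*v^2 - 20*v - 6*sqrt(2)*v + 21 + 30*sqrt(2)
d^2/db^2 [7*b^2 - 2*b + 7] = 14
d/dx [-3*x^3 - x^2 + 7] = x*(-9*x - 2)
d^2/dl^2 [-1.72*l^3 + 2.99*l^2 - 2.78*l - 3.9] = 5.98 - 10.32*l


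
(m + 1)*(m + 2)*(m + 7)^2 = m^4 + 17*m^3 + 93*m^2 + 175*m + 98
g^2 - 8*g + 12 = (g - 6)*(g - 2)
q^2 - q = q*(q - 1)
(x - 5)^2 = x^2 - 10*x + 25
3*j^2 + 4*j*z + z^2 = (j + z)*(3*j + z)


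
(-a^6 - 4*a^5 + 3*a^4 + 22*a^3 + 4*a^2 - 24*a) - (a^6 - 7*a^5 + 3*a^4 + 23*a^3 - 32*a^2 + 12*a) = -2*a^6 + 3*a^5 - a^3 + 36*a^2 - 36*a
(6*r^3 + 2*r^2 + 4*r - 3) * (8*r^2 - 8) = 48*r^5 + 16*r^4 - 16*r^3 - 40*r^2 - 32*r + 24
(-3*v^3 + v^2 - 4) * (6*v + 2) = -18*v^4 + 2*v^2 - 24*v - 8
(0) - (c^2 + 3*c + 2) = -c^2 - 3*c - 2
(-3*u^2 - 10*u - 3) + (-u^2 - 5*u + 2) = -4*u^2 - 15*u - 1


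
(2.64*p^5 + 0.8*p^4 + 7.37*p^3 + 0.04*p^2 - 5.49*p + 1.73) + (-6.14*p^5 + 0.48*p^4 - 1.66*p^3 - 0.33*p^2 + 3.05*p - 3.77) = -3.5*p^5 + 1.28*p^4 + 5.71*p^3 - 0.29*p^2 - 2.44*p - 2.04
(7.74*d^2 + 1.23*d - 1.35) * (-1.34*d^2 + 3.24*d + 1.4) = -10.3716*d^4 + 23.4294*d^3 + 16.6302*d^2 - 2.652*d - 1.89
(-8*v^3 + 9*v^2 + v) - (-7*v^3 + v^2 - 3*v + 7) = -v^3 + 8*v^2 + 4*v - 7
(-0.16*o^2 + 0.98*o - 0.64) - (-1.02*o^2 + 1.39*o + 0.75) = 0.86*o^2 - 0.41*o - 1.39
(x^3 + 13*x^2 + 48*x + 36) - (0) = x^3 + 13*x^2 + 48*x + 36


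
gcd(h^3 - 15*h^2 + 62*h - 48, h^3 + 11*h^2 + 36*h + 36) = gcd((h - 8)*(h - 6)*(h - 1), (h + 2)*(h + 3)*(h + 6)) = 1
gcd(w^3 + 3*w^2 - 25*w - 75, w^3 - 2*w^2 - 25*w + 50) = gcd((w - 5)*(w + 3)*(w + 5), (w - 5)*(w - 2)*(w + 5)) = w^2 - 25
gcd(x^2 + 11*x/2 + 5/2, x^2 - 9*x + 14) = 1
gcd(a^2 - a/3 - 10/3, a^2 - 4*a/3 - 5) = a + 5/3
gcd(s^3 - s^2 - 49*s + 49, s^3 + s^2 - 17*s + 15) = s - 1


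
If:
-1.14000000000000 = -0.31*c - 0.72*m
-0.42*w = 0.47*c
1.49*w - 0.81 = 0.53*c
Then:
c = -0.37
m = 1.74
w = 0.41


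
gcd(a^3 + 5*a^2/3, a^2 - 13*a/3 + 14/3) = 1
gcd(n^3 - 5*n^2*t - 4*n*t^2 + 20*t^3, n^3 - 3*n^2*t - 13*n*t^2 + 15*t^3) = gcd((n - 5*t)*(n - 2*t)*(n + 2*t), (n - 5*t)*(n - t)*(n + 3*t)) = -n + 5*t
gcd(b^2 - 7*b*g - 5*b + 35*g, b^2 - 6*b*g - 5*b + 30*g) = b - 5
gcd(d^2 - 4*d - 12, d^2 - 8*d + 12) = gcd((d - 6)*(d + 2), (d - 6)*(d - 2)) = d - 6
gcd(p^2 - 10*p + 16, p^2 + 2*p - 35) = 1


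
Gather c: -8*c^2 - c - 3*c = -8*c^2 - 4*c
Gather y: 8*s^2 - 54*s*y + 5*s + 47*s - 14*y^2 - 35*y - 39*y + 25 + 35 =8*s^2 + 52*s - 14*y^2 + y*(-54*s - 74) + 60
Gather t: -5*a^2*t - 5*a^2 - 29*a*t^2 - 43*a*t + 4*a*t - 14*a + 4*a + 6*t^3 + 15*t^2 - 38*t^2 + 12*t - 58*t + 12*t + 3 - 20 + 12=-5*a^2 - 10*a + 6*t^3 + t^2*(-29*a - 23) + t*(-5*a^2 - 39*a - 34) - 5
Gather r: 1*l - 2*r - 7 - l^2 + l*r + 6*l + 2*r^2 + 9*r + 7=-l^2 + 7*l + 2*r^2 + r*(l + 7)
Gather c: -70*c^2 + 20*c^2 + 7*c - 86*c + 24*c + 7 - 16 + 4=-50*c^2 - 55*c - 5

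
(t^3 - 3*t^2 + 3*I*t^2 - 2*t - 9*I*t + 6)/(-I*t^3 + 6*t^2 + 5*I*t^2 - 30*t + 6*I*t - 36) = (I*t^3 - 3*t^2*(1 + I) + t*(9 - 2*I) + 6*I)/(t^3 + t^2*(-5 + 6*I) - 6*t*(1 + 5*I) - 36*I)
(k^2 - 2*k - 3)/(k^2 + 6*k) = (k^2 - 2*k - 3)/(k*(k + 6))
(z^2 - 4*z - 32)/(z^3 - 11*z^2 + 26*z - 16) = (z + 4)/(z^2 - 3*z + 2)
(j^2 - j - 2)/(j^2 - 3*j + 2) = (j + 1)/(j - 1)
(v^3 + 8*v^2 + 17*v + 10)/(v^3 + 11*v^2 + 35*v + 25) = (v + 2)/(v + 5)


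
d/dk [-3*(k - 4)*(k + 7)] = -6*k - 9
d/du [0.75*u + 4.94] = 0.750000000000000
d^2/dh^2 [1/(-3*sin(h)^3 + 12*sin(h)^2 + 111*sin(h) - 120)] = (9*sin(h)^5 - 35*sin(h)^4 - 57*sin(h)^3 + 91*sin(h)^2 + 2226*sin(h) + 3058)/(3*(sin(h) - 8)^3*(sin(h) - 1)^2*(sin(h) + 5)^3)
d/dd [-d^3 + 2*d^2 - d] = -3*d^2 + 4*d - 1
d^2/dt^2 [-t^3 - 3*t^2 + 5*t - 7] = -6*t - 6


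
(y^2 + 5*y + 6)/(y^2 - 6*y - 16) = (y + 3)/(y - 8)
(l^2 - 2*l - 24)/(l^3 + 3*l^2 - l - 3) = (l^2 - 2*l - 24)/(l^3 + 3*l^2 - l - 3)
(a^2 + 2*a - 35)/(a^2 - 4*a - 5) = (a + 7)/(a + 1)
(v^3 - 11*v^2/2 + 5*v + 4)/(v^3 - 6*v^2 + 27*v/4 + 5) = 2*(v - 2)/(2*v - 5)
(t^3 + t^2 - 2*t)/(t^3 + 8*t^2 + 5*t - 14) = t/(t + 7)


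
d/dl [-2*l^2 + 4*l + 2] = 4 - 4*l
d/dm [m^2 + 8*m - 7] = 2*m + 8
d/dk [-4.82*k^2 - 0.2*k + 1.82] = -9.64*k - 0.2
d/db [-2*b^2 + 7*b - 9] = 7 - 4*b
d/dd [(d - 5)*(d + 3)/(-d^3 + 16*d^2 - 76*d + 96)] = (d^4 - 4*d^3 - 89*d^2 + 672*d - 1332)/(d^6 - 32*d^5 + 408*d^4 - 2624*d^3 + 8848*d^2 - 14592*d + 9216)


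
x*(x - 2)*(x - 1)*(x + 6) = x^4 + 3*x^3 - 16*x^2 + 12*x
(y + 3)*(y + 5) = y^2 + 8*y + 15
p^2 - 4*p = p*(p - 4)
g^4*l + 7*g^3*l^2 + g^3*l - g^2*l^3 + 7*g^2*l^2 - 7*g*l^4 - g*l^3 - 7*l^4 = (g - l)*(g + l)*(g + 7*l)*(g*l + l)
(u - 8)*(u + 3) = u^2 - 5*u - 24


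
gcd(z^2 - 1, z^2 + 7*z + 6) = z + 1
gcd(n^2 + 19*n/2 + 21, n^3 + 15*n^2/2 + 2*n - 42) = n^2 + 19*n/2 + 21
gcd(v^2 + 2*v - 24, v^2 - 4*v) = v - 4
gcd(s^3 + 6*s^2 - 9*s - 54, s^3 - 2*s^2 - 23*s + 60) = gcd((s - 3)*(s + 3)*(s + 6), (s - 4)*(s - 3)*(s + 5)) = s - 3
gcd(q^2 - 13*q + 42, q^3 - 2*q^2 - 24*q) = q - 6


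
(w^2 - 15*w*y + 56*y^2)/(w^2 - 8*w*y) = (w - 7*y)/w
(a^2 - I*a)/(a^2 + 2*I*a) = (a - I)/(a + 2*I)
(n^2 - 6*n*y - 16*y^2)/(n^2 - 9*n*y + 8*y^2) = (-n - 2*y)/(-n + y)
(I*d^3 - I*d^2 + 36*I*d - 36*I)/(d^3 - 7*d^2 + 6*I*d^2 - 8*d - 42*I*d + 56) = I*(d^3 - d^2 + 36*d - 36)/(d^3 + d^2*(-7 + 6*I) - 2*d*(4 + 21*I) + 56)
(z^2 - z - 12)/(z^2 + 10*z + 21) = (z - 4)/(z + 7)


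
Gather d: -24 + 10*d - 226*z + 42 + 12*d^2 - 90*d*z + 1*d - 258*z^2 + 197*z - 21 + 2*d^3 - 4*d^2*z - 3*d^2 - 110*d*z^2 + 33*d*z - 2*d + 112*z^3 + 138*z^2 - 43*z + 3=2*d^3 + d^2*(9 - 4*z) + d*(-110*z^2 - 57*z + 9) + 112*z^3 - 120*z^2 - 72*z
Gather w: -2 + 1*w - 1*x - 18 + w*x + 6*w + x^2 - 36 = w*(x + 7) + x^2 - x - 56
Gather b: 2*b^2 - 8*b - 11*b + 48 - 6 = 2*b^2 - 19*b + 42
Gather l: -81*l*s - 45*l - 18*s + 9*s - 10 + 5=l*(-81*s - 45) - 9*s - 5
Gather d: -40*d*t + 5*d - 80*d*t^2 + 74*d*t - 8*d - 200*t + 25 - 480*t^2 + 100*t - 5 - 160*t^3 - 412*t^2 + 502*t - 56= d*(-80*t^2 + 34*t - 3) - 160*t^3 - 892*t^2 + 402*t - 36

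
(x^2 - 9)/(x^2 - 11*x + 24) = (x + 3)/(x - 8)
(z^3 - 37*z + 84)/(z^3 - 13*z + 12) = (z^3 - 37*z + 84)/(z^3 - 13*z + 12)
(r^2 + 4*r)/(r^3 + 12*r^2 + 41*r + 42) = r*(r + 4)/(r^3 + 12*r^2 + 41*r + 42)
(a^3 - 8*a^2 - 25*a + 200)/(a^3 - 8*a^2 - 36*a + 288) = (a^2 - 25)/(a^2 - 36)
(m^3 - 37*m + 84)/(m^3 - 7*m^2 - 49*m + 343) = (m^2 - 7*m + 12)/(m^2 - 14*m + 49)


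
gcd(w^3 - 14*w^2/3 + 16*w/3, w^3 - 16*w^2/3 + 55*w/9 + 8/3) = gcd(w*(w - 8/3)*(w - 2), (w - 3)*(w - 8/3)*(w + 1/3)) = w - 8/3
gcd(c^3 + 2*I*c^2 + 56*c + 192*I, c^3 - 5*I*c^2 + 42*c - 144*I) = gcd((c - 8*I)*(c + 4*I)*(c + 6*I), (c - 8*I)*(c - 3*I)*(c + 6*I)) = c^2 - 2*I*c + 48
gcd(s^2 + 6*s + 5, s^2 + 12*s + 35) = s + 5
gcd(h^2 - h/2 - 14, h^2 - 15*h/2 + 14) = h - 4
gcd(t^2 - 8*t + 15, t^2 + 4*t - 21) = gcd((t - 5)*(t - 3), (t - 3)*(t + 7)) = t - 3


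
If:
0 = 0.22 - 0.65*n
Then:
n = 0.34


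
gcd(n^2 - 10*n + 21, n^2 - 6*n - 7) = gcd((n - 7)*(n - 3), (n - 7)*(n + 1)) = n - 7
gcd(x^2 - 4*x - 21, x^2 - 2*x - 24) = 1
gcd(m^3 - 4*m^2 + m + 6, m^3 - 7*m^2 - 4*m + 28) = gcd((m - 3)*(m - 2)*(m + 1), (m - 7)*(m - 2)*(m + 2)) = m - 2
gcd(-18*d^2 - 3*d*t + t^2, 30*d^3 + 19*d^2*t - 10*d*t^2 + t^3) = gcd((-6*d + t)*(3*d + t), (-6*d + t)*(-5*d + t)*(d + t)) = -6*d + t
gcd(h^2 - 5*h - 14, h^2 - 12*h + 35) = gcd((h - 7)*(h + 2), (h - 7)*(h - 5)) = h - 7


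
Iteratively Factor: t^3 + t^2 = (t + 1)*(t^2) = t*(t + 1)*(t)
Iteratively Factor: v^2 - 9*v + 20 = (v - 5)*(v - 4)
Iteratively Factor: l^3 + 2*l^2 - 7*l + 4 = (l + 4)*(l^2 - 2*l + 1) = (l - 1)*(l + 4)*(l - 1)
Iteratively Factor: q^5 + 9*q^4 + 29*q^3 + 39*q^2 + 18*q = (q + 3)*(q^4 + 6*q^3 + 11*q^2 + 6*q) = (q + 3)^2*(q^3 + 3*q^2 + 2*q) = (q + 2)*(q + 3)^2*(q^2 + q) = (q + 1)*(q + 2)*(q + 3)^2*(q)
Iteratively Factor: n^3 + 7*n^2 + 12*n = (n)*(n^2 + 7*n + 12) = n*(n + 3)*(n + 4)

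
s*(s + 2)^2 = s^3 + 4*s^2 + 4*s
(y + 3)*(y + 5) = y^2 + 8*y + 15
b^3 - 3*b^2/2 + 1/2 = (b - 1)^2*(b + 1/2)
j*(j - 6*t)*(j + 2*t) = j^3 - 4*j^2*t - 12*j*t^2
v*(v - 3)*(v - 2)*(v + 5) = v^4 - 19*v^2 + 30*v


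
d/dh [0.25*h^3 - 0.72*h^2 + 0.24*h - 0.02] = 0.75*h^2 - 1.44*h + 0.24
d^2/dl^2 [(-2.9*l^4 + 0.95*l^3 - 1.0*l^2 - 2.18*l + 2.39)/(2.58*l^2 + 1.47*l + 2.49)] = (-38.60712*l^6 - 65.99124*l^5 - 149.38074*l^4 - 199.374894*l^3 - 60.901794*l^2 + 173.75499*l - 16.819866)/(17.173512*l^6 + 29.354724*l^5 + 66.448674*l^4 + 59.837967*l^3 + 64.130697*l^2 + 27.342441*l + 15.438249)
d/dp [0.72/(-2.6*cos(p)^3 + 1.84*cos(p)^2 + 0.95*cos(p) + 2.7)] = (-5.616*cos(p)^2 + 2.6496*cos(p) + 0.684)*sin(p)/(-2.6*cos(p)^3 + 1.84*cos(p)^2 + 0.95*cos(p) + 2.7)^2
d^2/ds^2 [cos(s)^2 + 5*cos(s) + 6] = -5*cos(s) - 2*cos(2*s)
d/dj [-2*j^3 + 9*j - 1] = 9 - 6*j^2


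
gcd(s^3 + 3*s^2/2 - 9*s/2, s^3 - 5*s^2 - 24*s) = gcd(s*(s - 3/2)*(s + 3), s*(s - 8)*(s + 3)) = s^2 + 3*s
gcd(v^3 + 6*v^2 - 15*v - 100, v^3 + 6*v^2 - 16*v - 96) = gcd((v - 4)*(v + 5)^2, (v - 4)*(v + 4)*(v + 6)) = v - 4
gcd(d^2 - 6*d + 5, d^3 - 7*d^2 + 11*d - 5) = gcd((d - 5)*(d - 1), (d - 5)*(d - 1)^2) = d^2 - 6*d + 5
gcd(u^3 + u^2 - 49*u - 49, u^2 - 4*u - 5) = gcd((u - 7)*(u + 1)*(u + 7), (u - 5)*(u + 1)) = u + 1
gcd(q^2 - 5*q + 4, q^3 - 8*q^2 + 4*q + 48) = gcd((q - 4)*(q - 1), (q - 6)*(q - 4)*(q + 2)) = q - 4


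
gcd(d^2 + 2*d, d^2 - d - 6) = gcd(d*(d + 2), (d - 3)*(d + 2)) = d + 2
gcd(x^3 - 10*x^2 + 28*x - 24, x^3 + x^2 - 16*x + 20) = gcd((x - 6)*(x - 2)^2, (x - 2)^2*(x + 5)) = x^2 - 4*x + 4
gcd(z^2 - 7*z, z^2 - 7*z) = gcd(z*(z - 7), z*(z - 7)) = z^2 - 7*z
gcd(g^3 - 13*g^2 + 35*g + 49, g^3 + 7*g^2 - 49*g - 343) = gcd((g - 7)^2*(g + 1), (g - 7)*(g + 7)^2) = g - 7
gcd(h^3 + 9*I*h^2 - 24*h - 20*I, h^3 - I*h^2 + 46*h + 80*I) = h^2 + 7*I*h - 10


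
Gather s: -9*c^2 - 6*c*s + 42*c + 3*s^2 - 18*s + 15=-9*c^2 + 42*c + 3*s^2 + s*(-6*c - 18) + 15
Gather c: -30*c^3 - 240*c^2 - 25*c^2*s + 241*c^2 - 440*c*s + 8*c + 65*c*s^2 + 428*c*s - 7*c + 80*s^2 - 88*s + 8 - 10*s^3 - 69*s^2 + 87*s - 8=-30*c^3 + c^2*(1 - 25*s) + c*(65*s^2 - 12*s + 1) - 10*s^3 + 11*s^2 - s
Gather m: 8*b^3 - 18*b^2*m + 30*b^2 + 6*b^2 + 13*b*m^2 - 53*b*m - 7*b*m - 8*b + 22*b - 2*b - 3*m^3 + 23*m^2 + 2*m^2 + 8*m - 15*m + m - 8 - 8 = 8*b^3 + 36*b^2 + 12*b - 3*m^3 + m^2*(13*b + 25) + m*(-18*b^2 - 60*b - 6) - 16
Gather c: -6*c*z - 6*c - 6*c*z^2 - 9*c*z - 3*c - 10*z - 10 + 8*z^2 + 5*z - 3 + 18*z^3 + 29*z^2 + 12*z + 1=c*(-6*z^2 - 15*z - 9) + 18*z^3 + 37*z^2 + 7*z - 12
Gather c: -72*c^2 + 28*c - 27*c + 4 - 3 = -72*c^2 + c + 1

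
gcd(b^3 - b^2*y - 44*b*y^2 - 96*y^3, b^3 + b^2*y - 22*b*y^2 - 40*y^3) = b + 4*y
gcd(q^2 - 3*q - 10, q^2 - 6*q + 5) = q - 5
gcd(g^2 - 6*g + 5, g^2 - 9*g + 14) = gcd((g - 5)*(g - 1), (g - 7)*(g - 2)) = 1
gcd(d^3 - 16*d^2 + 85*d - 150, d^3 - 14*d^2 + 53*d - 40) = d - 5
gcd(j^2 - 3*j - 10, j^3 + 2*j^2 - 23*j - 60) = j - 5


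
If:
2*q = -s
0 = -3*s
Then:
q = 0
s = 0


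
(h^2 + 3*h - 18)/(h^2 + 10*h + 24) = (h - 3)/(h + 4)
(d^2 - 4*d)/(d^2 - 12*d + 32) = d/(d - 8)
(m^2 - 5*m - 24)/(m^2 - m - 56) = (m + 3)/(m + 7)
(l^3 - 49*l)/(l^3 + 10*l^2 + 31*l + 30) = l*(l^2 - 49)/(l^3 + 10*l^2 + 31*l + 30)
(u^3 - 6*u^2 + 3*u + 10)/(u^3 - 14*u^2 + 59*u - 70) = (u + 1)/(u - 7)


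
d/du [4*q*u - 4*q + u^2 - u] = 4*q + 2*u - 1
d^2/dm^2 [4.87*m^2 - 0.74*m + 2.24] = 9.74000000000000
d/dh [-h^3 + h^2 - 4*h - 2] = -3*h^2 + 2*h - 4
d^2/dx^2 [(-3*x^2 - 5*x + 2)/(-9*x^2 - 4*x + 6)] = 22*(27*x^3 + 54*x + 8)/(729*x^6 + 972*x^5 - 1026*x^4 - 1232*x^3 + 684*x^2 + 432*x - 216)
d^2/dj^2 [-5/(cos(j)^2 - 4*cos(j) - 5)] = 5*(-4*sin(j)^4 + 38*sin(j)^2 + 5*cos(j) + 3*cos(3*j) + 8)/(sin(j)^2 + 4*cos(j) + 4)^3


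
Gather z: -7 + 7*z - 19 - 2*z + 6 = 5*z - 20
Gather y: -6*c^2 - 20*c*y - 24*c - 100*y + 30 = -6*c^2 - 24*c + y*(-20*c - 100) + 30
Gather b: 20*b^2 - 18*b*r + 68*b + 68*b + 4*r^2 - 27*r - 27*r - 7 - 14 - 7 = 20*b^2 + b*(136 - 18*r) + 4*r^2 - 54*r - 28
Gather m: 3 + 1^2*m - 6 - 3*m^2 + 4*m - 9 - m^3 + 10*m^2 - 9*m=-m^3 + 7*m^2 - 4*m - 12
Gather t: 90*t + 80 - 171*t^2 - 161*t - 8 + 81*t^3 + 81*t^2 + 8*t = 81*t^3 - 90*t^2 - 63*t + 72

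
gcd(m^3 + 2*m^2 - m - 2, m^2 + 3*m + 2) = m^2 + 3*m + 2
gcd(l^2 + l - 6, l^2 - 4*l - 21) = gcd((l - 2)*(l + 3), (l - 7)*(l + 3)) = l + 3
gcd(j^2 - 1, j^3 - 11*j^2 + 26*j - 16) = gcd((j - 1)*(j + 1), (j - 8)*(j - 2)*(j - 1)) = j - 1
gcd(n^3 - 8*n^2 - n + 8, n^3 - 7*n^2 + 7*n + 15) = n + 1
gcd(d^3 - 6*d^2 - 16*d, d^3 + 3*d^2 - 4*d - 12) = d + 2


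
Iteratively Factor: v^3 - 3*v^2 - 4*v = (v - 4)*(v^2 + v) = v*(v - 4)*(v + 1)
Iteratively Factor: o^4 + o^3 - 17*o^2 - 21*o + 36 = (o - 4)*(o^3 + 5*o^2 + 3*o - 9) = (o - 4)*(o + 3)*(o^2 + 2*o - 3) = (o - 4)*(o - 1)*(o + 3)*(o + 3)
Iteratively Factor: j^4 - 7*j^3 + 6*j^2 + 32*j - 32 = (j - 4)*(j^3 - 3*j^2 - 6*j + 8) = (j - 4)^2*(j^2 + j - 2) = (j - 4)^2*(j + 2)*(j - 1)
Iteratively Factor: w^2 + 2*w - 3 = (w + 3)*(w - 1)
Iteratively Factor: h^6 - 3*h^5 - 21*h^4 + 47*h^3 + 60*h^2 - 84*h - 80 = (h - 2)*(h^5 - h^4 - 23*h^3 + h^2 + 62*h + 40) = (h - 2)*(h + 4)*(h^4 - 5*h^3 - 3*h^2 + 13*h + 10) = (h - 5)*(h - 2)*(h + 4)*(h^3 - 3*h - 2) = (h - 5)*(h - 2)*(h + 1)*(h + 4)*(h^2 - h - 2) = (h - 5)*(h - 2)^2*(h + 1)*(h + 4)*(h + 1)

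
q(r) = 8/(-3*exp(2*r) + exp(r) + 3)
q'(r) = 8*(6*exp(2*r) - exp(r))/(-3*exp(2*r) + exp(r) + 3)^2 = (48*exp(r) - 8)*exp(r)/(-3*exp(2*r) + exp(r) + 3)^2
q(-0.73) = 2.87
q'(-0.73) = 0.94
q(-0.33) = 3.69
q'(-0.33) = 4.05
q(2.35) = -0.03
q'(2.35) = 0.05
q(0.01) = 8.43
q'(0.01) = 45.36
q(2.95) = -0.01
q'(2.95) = 0.02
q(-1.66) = 2.60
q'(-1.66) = 0.02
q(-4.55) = 2.66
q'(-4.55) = -0.01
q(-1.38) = 2.61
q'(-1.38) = 0.11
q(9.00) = 0.00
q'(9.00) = 0.00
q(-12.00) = 2.67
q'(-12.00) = 0.00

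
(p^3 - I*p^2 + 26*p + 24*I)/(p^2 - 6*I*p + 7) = (p^2 - 2*I*p + 24)/(p - 7*I)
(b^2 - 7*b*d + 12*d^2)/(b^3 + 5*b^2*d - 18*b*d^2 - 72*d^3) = (b - 3*d)/(b^2 + 9*b*d + 18*d^2)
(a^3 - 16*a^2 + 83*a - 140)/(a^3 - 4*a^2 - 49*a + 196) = (a - 5)/(a + 7)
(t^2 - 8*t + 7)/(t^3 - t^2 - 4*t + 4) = (t - 7)/(t^2 - 4)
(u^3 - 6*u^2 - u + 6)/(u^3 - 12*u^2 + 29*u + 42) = (u - 1)/(u - 7)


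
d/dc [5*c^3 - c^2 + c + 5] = 15*c^2 - 2*c + 1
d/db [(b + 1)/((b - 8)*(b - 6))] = (-b^2 - 2*b + 62)/(b^4 - 28*b^3 + 292*b^2 - 1344*b + 2304)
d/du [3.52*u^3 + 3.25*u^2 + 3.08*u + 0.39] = 10.56*u^2 + 6.5*u + 3.08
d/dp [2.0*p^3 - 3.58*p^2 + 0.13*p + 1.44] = 6.0*p^2 - 7.16*p + 0.13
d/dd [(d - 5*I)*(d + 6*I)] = 2*d + I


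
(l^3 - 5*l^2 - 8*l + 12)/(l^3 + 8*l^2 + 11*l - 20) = (l^2 - 4*l - 12)/(l^2 + 9*l + 20)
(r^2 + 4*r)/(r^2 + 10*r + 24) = r/(r + 6)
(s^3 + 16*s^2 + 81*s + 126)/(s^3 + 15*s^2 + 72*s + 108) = (s + 7)/(s + 6)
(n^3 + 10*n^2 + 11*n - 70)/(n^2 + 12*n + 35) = n - 2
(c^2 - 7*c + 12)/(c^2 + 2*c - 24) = (c - 3)/(c + 6)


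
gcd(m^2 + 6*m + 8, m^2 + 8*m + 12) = m + 2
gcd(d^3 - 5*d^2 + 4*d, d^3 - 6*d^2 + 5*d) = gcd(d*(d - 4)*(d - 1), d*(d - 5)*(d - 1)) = d^2 - d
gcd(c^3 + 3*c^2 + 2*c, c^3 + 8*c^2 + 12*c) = c^2 + 2*c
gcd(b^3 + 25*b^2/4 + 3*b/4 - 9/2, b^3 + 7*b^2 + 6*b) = b^2 + 7*b + 6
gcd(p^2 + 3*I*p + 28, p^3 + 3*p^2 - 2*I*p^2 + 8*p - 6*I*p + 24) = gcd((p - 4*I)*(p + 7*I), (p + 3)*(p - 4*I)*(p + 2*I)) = p - 4*I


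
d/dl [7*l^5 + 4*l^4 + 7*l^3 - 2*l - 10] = 35*l^4 + 16*l^3 + 21*l^2 - 2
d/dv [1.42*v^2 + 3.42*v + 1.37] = 2.84*v + 3.42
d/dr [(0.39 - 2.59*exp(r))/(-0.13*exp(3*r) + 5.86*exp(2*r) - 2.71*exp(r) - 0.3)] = (-0.6734*exp(3*r) + 15.3295*exp(2*r) - 4.5708*exp(r) + 1.8339)*exp(r)/(0.0169*exp(6*r) - 1.5236*exp(5*r) + 35.0442*exp(4*r) - 31.6832*exp(3*r) + 3.8281*exp(2*r) + 1.626*exp(r) + 0.09)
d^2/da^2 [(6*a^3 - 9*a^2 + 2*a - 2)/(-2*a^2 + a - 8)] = 4*(50*a^3 - 132*a^2 - 534*a + 265)/(8*a^6 - 12*a^5 + 102*a^4 - 97*a^3 + 408*a^2 - 192*a + 512)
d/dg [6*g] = 6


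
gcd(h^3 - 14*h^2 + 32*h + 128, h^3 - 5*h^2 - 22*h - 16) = h^2 - 6*h - 16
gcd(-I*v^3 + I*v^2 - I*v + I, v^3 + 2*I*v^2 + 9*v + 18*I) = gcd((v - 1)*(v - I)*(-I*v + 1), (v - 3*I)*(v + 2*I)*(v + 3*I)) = 1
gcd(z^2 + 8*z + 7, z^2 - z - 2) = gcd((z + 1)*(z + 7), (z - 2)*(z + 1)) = z + 1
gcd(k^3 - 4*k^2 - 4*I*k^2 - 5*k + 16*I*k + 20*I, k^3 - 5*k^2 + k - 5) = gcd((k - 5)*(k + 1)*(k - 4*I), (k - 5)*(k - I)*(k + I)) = k - 5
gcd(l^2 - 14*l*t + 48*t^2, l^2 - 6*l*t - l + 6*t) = -l + 6*t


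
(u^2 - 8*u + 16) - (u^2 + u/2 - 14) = 30 - 17*u/2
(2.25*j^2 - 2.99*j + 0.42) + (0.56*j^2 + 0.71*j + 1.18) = 2.81*j^2 - 2.28*j + 1.6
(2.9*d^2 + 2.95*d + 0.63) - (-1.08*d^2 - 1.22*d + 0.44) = 3.98*d^2 + 4.17*d + 0.19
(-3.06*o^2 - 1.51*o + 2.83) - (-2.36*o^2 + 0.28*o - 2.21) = -0.7*o^2 - 1.79*o + 5.04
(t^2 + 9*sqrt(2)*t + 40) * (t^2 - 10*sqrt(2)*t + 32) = t^4 - sqrt(2)*t^3 - 108*t^2 - 112*sqrt(2)*t + 1280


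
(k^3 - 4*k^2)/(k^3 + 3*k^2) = (k - 4)/(k + 3)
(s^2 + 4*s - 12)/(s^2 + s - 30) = (s - 2)/(s - 5)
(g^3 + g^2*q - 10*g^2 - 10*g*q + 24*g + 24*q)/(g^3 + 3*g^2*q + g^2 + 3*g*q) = (g^3 + g^2*q - 10*g^2 - 10*g*q + 24*g + 24*q)/(g*(g^2 + 3*g*q + g + 3*q))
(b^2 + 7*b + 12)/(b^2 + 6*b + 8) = (b + 3)/(b + 2)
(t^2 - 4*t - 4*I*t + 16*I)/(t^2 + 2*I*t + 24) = (t - 4)/(t + 6*I)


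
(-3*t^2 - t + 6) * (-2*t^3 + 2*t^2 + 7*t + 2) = 6*t^5 - 4*t^4 - 35*t^3 - t^2 + 40*t + 12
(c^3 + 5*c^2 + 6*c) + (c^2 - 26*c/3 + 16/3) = c^3 + 6*c^2 - 8*c/3 + 16/3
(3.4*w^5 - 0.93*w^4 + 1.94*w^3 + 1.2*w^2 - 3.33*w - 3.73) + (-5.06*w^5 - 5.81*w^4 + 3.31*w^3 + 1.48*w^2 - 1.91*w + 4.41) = -1.66*w^5 - 6.74*w^4 + 5.25*w^3 + 2.68*w^2 - 5.24*w + 0.68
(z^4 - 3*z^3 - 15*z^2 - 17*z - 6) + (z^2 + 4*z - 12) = z^4 - 3*z^3 - 14*z^2 - 13*z - 18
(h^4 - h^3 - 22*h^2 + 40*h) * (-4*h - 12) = -4*h^5 - 8*h^4 + 100*h^3 + 104*h^2 - 480*h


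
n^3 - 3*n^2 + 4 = (n - 2)^2*(n + 1)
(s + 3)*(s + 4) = s^2 + 7*s + 12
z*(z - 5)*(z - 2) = z^3 - 7*z^2 + 10*z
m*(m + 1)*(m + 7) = m^3 + 8*m^2 + 7*m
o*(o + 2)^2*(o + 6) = o^4 + 10*o^3 + 28*o^2 + 24*o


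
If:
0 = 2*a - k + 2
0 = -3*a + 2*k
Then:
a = -4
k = -6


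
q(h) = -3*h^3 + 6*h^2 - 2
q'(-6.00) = -396.00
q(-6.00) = 862.00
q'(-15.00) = -2205.00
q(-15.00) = 11473.00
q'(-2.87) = -108.57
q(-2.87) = 118.34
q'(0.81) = 3.82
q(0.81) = 0.34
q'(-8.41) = -737.47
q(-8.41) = 2206.84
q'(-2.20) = -69.96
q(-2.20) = 58.98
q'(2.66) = -31.76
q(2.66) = -16.01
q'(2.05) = -13.22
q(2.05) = -2.63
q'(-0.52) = -8.67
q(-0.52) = 0.04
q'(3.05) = -47.12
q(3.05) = -31.30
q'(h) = -9*h^2 + 12*h = 3*h*(4 - 3*h)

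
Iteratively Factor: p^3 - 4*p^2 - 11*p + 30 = (p - 2)*(p^2 - 2*p - 15) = (p - 2)*(p + 3)*(p - 5)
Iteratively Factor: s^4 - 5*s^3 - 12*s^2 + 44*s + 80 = (s - 5)*(s^3 - 12*s - 16) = (s - 5)*(s - 4)*(s^2 + 4*s + 4) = (s - 5)*(s - 4)*(s + 2)*(s + 2)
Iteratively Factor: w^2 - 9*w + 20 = (w - 4)*(w - 5)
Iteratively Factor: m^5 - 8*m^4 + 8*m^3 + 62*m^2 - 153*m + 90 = (m - 3)*(m^4 - 5*m^3 - 7*m^2 + 41*m - 30) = (m - 3)*(m - 1)*(m^3 - 4*m^2 - 11*m + 30) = (m - 3)*(m - 1)*(m + 3)*(m^2 - 7*m + 10) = (m - 5)*(m - 3)*(m - 1)*(m + 3)*(m - 2)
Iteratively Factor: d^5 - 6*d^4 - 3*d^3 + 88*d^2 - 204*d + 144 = (d - 2)*(d^4 - 4*d^3 - 11*d^2 + 66*d - 72) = (d - 3)*(d - 2)*(d^3 - d^2 - 14*d + 24) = (d - 3)*(d - 2)^2*(d^2 + d - 12) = (d - 3)^2*(d - 2)^2*(d + 4)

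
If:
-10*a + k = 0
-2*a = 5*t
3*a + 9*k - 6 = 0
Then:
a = 2/31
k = 20/31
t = -4/155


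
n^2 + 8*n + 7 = (n + 1)*(n + 7)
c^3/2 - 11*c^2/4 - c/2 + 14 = (c/2 + 1)*(c - 4)*(c - 7/2)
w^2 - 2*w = w*(w - 2)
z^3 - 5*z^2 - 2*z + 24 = (z - 4)*(z - 3)*(z + 2)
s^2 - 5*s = s*(s - 5)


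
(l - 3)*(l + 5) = l^2 + 2*l - 15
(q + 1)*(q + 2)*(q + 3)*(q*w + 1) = q^4*w + 6*q^3*w + q^3 + 11*q^2*w + 6*q^2 + 6*q*w + 11*q + 6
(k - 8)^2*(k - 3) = k^3 - 19*k^2 + 112*k - 192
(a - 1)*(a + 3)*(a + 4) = a^3 + 6*a^2 + 5*a - 12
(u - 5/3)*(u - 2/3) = u^2 - 7*u/3 + 10/9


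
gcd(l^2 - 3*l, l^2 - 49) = 1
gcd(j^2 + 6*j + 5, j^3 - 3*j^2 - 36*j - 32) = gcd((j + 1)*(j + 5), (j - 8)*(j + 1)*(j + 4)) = j + 1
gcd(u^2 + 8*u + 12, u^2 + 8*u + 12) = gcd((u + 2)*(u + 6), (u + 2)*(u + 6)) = u^2 + 8*u + 12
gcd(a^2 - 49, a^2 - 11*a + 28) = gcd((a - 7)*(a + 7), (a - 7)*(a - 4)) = a - 7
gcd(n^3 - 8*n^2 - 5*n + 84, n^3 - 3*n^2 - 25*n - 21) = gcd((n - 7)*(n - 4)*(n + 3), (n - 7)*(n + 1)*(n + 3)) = n^2 - 4*n - 21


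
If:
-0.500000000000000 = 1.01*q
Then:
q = -0.50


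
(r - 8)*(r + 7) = r^2 - r - 56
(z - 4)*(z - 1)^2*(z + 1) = z^4 - 5*z^3 + 3*z^2 + 5*z - 4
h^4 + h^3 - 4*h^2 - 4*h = h*(h - 2)*(h + 1)*(h + 2)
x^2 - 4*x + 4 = (x - 2)^2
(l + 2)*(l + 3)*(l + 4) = l^3 + 9*l^2 + 26*l + 24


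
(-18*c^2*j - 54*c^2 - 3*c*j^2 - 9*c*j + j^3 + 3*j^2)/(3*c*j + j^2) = -6*c - 18*c/j + j + 3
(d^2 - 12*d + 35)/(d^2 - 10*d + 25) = (d - 7)/(d - 5)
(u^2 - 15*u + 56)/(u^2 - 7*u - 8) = (u - 7)/(u + 1)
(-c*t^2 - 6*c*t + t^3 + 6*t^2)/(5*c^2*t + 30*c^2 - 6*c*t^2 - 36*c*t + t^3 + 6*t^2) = t/(-5*c + t)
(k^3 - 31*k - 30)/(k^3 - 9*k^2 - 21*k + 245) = (k^2 - 5*k - 6)/(k^2 - 14*k + 49)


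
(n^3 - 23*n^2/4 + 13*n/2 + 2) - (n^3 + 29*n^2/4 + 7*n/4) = -13*n^2 + 19*n/4 + 2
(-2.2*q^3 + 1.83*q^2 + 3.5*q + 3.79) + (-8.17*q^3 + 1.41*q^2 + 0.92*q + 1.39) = -10.37*q^3 + 3.24*q^2 + 4.42*q + 5.18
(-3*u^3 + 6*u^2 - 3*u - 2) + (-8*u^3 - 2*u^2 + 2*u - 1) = -11*u^3 + 4*u^2 - u - 3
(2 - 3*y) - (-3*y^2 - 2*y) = 3*y^2 - y + 2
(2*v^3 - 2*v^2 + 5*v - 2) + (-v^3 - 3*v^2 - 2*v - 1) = v^3 - 5*v^2 + 3*v - 3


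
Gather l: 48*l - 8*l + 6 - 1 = 40*l + 5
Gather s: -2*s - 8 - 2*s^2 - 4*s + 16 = -2*s^2 - 6*s + 8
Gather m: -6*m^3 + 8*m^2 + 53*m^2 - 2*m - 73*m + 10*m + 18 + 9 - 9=-6*m^3 + 61*m^2 - 65*m + 18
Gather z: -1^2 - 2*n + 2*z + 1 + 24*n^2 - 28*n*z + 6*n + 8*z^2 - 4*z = 24*n^2 + 4*n + 8*z^2 + z*(-28*n - 2)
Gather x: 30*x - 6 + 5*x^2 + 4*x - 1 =5*x^2 + 34*x - 7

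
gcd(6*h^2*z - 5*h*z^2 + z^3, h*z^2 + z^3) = z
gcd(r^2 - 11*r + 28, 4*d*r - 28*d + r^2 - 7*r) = r - 7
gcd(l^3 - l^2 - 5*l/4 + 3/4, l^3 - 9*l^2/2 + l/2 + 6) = l^2 - l/2 - 3/2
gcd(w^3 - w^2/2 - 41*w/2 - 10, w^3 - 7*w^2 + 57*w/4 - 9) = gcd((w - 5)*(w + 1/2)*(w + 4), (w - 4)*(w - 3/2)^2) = 1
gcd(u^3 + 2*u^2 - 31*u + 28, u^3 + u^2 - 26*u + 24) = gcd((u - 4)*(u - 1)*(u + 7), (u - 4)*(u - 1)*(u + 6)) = u^2 - 5*u + 4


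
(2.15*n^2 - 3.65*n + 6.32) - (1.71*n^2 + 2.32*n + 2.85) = 0.44*n^2 - 5.97*n + 3.47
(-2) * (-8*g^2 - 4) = 16*g^2 + 8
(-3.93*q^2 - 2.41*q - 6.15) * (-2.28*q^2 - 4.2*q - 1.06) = 8.9604*q^4 + 22.0008*q^3 + 28.3098*q^2 + 28.3846*q + 6.519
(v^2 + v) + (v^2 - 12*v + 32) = 2*v^2 - 11*v + 32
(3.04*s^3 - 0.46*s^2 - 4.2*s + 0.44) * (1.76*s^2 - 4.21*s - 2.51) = 5.3504*s^5 - 13.608*s^4 - 13.0858*s^3 + 19.611*s^2 + 8.6896*s - 1.1044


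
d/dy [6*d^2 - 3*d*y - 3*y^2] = -3*d - 6*y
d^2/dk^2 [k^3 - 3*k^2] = 6*k - 6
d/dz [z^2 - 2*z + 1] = 2*z - 2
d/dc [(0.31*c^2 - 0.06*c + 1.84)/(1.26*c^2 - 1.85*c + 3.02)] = (-0.4979*c^2 - 2.7644*c + 3.2228)/(1.5876*c^4 - 4.662*c^3 + 11.0329*c^2 - 11.174*c + 9.1204)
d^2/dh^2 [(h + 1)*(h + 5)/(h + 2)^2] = 2*(2*h - 5)/(h^4 + 8*h^3 + 24*h^2 + 32*h + 16)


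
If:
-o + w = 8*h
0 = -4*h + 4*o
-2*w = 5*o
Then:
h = 0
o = 0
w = 0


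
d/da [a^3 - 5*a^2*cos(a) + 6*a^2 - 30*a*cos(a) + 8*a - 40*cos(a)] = 5*a^2*sin(a) + 3*a^2 + 30*a*sin(a) - 10*a*cos(a) + 12*a + 40*sin(a) - 30*cos(a) + 8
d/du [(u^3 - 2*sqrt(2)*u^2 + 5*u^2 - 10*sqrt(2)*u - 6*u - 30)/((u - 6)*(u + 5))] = (u^2 - 12*u + 6 + 12*sqrt(2))/(u^2 - 12*u + 36)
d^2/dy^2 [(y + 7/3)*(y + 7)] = 2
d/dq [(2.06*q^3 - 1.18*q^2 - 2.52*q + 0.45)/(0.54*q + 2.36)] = (2.2248*q^3 + 13.9476*q^2 - 5.5696*q - 6.1902)/(0.2916*q^2 + 2.5488*q + 5.5696)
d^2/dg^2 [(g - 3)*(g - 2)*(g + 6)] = 6*g + 2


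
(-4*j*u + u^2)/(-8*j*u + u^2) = (4*j - u)/(8*j - u)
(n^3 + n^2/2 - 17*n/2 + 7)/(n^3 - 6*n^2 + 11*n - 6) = (n + 7/2)/(n - 3)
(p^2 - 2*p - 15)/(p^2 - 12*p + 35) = (p + 3)/(p - 7)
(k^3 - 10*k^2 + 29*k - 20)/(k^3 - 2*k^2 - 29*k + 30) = (k^2 - 9*k + 20)/(k^2 - k - 30)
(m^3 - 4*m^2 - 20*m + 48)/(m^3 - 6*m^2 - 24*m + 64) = (m - 6)/(m - 8)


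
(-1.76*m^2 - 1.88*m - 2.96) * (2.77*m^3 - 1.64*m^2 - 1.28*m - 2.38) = -4.8752*m^5 - 2.3212*m^4 - 2.8632*m^3 + 11.4496*m^2 + 8.2632*m + 7.0448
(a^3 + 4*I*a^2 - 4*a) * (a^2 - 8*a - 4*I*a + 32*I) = a^5 - 8*a^4 + 12*a^3 - 96*a^2 + 16*I*a^2 - 128*I*a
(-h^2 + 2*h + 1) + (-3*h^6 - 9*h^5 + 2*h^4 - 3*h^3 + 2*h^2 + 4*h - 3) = -3*h^6 - 9*h^5 + 2*h^4 - 3*h^3 + h^2 + 6*h - 2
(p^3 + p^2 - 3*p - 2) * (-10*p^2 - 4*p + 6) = -10*p^5 - 14*p^4 + 32*p^3 + 38*p^2 - 10*p - 12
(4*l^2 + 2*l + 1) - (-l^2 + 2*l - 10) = 5*l^2 + 11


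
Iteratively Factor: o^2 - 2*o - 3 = (o - 3)*(o + 1)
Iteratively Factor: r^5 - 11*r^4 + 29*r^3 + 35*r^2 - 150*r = (r)*(r^4 - 11*r^3 + 29*r^2 + 35*r - 150) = r*(r - 3)*(r^3 - 8*r^2 + 5*r + 50) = r*(r - 5)*(r - 3)*(r^2 - 3*r - 10) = r*(r - 5)*(r - 3)*(r + 2)*(r - 5)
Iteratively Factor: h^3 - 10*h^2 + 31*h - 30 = (h - 5)*(h^2 - 5*h + 6) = (h - 5)*(h - 2)*(h - 3)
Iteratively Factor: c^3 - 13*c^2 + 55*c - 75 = (c - 5)*(c^2 - 8*c + 15) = (c - 5)*(c - 3)*(c - 5)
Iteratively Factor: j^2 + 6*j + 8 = (j + 2)*(j + 4)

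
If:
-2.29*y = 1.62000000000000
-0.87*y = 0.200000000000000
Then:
No Solution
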